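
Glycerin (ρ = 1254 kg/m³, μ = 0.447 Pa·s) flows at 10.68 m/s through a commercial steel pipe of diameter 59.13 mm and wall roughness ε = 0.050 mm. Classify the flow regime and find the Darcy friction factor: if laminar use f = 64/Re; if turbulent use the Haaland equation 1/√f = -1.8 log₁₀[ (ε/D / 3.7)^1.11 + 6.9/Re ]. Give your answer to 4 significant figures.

Re = ρVD/μ = 1254·10.68·0.05913/0.447 = 1772.
Re < 2300 → laminar, so f = 64/Re = 0.03613 (roughness is irrelevant in laminar flow).

f ≈ 0.03613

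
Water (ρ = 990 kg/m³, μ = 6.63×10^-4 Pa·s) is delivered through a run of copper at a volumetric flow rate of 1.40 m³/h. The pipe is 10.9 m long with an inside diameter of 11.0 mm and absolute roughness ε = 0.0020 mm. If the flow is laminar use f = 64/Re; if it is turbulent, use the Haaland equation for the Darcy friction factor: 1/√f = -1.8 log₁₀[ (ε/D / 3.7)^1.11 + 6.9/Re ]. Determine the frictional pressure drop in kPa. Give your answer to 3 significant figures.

Q = 1.40 m³/h = 1.40/3600 = 0.0003889 m³/s.
Cross-sectional area A = πD²/4 = π(0.011)²/4 = 9.503e-05 m²; mean velocity V = Q/A = 0.0003889/9.503e-05 = 4.092 m/s.
Reynolds number Re = ρVD/μ = 990 · 4.092 · 0.011 / 0.000663 = 6.721e+04.
Re > 4000 → turbulent. Relative roughness ε/D = 2e-06/0.011 = 0.000182. Haaland: 1/√f = -1.8 log₁₀[(0.000182/3.7)^1.11 + 6.9/6.721e+04] = -1.8 log₁₀[1.65e-05 + 0.000103] = 7.063, so f = 0.02005.
Darcy-Weisbach: ΔP = f(L/D)(ρV²/2) = 0.02005·(10.9/0.011)·(990·4.092²/2) = 0.02005·990.9·8289 = 1.647e+05 Pa.
ΔP = 1.647e+05 Pa = 165 kPa.

ΔP ≈ 165 kPa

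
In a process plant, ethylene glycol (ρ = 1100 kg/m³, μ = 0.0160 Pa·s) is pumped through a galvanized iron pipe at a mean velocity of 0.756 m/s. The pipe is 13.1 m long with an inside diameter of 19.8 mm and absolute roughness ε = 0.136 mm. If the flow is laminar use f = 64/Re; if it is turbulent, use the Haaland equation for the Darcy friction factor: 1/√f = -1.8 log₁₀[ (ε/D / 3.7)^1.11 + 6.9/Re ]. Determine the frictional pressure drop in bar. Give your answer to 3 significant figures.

ΔP ≈ 0.129 bar

Reynolds number Re = ρVD/μ = 1100 · 0.756 · 0.0198 / 0.016 = 1029.
Re < 2300 → laminar flow, so f = 64/Re = 64/1029 = 0.06219 (the turbulent correlation is not needed).
Darcy-Weisbach: ΔP = f(L/D)(ρV²/2) = 0.06219·(13.1/0.0198)·(1100·0.756²/2) = 0.06219·661.6·314.3 = 1.293e+04 Pa.
ΔP = 1.293e+04 Pa = 0.129 bar.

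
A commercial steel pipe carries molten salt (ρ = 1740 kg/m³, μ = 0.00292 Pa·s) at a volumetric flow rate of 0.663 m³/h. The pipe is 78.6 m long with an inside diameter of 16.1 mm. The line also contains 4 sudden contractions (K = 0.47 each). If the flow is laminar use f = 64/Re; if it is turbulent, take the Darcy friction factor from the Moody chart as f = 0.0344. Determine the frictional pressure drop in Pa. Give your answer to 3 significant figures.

Q = 0.663 m³/h = 0.663/3600 = 0.0001842 m³/s.
Cross-sectional area A = πD²/4 = π(0.0161)²/4 = 0.0002036 m²; mean velocity V = Q/A = 0.0001842/0.0002036 = 0.9046 m/s.
Reynolds number Re = ρVD/μ = 1740 · 0.9046 · 0.0161 / 0.00292 = 8679.
Re > 4000 → turbulent; use the Moody-chart value f = 0.0344.
Total minor-loss coefficient ΣK = 4·0.47 = 1.88.
ΔP = [f·L/D + ΣK]·(ρV²/2) = [0.0344·78.6/0.0161 + 1.88]·(1740·0.9046²/2) = [167.9 + 1.88]·712 = 1.209e+05 Pa.

ΔP ≈ 121000 Pa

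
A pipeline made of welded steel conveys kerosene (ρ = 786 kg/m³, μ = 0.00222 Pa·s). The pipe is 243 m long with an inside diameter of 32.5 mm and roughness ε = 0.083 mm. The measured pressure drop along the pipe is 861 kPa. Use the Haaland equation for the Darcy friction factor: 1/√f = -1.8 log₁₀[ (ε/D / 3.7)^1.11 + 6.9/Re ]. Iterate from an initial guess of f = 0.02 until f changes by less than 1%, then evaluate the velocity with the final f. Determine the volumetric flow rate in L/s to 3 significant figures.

Q ≈ 2.67 L/s

Rearranging Darcy-Weisbach: V = √(2·ΔP·D/(f·L·ρ)). With ε/D = 8.3e-05/0.0325 = 0.00255, iterate starting from f = 0.02:
  f = 0.02 → V = √(2·8.61e+05·0.0325/(0.02·243·786)) = 3.828 m/s; Re = ρVD/μ = 4.404e+04; f → 0.02782
  f = 0.02782 → V = 3.246 m/s; Re = 3.735e+04; f → 0.02824
  f = 0.02824 → V = 3.221 m/s; Re = 3.706e+04; f → 0.02827
Converged (Δf/f < 1%). With the final f = 0.02827: V = √(2·8.61e+05·0.0325/(0.02827·243·786)) = 3.22 m/s.
Q = V·A = 3.22·(π/4·0.0325²) = 0.002671 m³/s = 2.67 L/s.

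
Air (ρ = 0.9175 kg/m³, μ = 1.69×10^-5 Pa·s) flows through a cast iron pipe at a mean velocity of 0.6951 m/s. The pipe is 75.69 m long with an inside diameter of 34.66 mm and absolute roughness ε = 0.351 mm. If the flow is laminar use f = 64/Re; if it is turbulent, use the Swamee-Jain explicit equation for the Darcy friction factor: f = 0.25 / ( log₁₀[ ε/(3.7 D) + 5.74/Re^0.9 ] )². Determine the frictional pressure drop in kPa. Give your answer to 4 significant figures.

Reynolds number Re = ρVD/μ = 0.9175 · 0.6951 · 0.03466 / 1.69e-05 = 1308.
Re < 2300 → laminar flow, so f = 64/Re = 64/1308 = 0.04893 (the turbulent correlation is not needed).
Darcy-Weisbach: ΔP = f(L/D)(ρV²/2) = 0.04893·(75.69/0.03466)·(0.9175·0.6951²/2) = 0.04893·2184·0.2217 = 23.68 Pa.
ΔP = 23.68 Pa = 0.02368 kPa.

ΔP ≈ 0.02368 kPa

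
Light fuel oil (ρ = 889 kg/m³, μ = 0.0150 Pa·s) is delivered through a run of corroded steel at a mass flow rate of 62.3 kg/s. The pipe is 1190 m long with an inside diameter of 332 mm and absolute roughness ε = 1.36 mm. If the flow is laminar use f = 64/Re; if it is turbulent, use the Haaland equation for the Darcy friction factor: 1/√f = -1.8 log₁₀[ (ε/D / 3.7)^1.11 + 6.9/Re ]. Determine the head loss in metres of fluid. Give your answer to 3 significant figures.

h_f ≈ 4.05 m

A = πD²/4 = π(0.332)²/4 = 0.08657 m²; mean velocity V = ṁ/(ρA) = 62.3/(889 · 0.08657) = 0.8095 m/s.
Reynolds number Re = ρVD/μ = 889 · 0.8095 · 0.332 / 0.015 = 1.593e+04.
Re > 4000 → turbulent. Relative roughness ε/D = 0.00136/0.332 = 0.0041. Haaland: 1/√f = -1.8 log₁₀[(0.0041/3.7)^1.11 + 6.9/1.593e+04] = -1.8 log₁₀[0.000524 + 0.000433] = 5.434, so f = 0.03386.
Darcy-Weisbach: ΔP = f(L/D)(ρV²/2) = 0.03386·(1190/0.332)·(889·0.8095²/2) = 0.03386·3584·291.3 = 3.535e+04 Pa.
Head loss h_f = ΔP/(ρg) = 3.535e+04/(889·9.81) = 4.05 m.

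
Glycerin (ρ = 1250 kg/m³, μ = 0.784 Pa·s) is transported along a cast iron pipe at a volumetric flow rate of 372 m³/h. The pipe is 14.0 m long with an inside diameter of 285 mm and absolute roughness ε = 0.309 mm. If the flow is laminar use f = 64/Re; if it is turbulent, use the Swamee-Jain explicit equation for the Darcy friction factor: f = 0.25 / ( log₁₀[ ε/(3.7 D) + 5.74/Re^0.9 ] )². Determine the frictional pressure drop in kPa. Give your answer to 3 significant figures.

ΔP ≈ 7.00 kPa

Q = 372 m³/h = 372/3600 = 0.1033 m³/s.
Cross-sectional area A = πD²/4 = π(0.285)²/4 = 0.06379 m²; mean velocity V = Q/A = 0.1033/0.06379 = 1.62 m/s.
Reynolds number Re = ρVD/μ = 1250 · 1.62 · 0.285 / 0.784 = 736.
Re < 2300 → laminar flow, so f = 64/Re = 64/736 = 0.08695 (the turbulent correlation is not needed).
Darcy-Weisbach: ΔP = f(L/D)(ρV²/2) = 0.08695·(14/0.285)·(1250·1.62²/2) = 0.08695·49.12·1640 = 7004 Pa.
ΔP = 7004 Pa = 7.00 kPa.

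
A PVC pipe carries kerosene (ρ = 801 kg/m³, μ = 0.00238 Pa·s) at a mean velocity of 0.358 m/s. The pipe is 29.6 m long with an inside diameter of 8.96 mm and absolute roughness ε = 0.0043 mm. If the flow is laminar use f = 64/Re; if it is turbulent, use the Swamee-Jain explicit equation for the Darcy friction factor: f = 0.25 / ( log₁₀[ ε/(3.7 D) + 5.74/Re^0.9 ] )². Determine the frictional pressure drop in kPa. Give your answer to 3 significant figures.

ΔP ≈ 10.1 kPa

Reynolds number Re = ρVD/μ = 801 · 0.358 · 0.00896 / 0.00238 = 1080.
Re < 2300 → laminar flow, so f = 64/Re = 64/1080 = 0.05928 (the turbulent correlation is not needed).
Darcy-Weisbach: ΔP = f(L/D)(ρV²/2) = 0.05928·(29.6/0.00896)·(801·0.358²/2) = 0.05928·3304·51.33 = 1.005e+04 Pa.
ΔP = 1.005e+04 Pa = 10.1 kPa.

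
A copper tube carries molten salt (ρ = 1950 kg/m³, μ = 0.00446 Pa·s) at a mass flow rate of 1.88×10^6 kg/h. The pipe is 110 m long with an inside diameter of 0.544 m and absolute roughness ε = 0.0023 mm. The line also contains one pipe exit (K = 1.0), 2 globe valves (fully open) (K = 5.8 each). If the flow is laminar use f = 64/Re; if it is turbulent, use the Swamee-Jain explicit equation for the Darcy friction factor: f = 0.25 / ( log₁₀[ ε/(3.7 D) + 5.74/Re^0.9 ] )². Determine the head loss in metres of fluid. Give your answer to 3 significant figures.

h_f ≈ 1.05 m

ṁ = 1.88×10^6 kg/h = 1.88×10^6/3600 = 522.2 kg/s.
A = πD²/4 = π(0.544)²/4 = 0.2324 m²; mean velocity V = ṁ/(ρA) = 522.2/(1950 · 0.2324) = 1.152 m/s.
Reynolds number Re = ρVD/μ = 1950 · 1.152 · 0.544 / 0.00446 = 2.741e+05.
Re > 4000 → turbulent. Relative roughness ε/D = 2.3e-06/0.544 = 4.23e-06. Swamee-Jain: f = 0.25/(log₁₀[4.23e-06/3.7 + 5.74/2.741e+05^0.9])² = 0.25/(log₁₀[1.14e-06 + 7.33e-05])² = 0.25/(-4.128)² = 0.01467.
Total minor-loss coefficient ΣK = 1·1 + 2·5.8 = 12.6.
ΔP = [f·L/D + ΣK]·(ρV²/2) = [0.01467·110/0.544 + 12.6]·(1950·1.152²/2) = [2.966 + 12.6]·1294 = 2.015e+04 Pa.
Head loss h_f = ΔP/(ρg) = 2.015e+04/(1950·9.81) = 1.05 m.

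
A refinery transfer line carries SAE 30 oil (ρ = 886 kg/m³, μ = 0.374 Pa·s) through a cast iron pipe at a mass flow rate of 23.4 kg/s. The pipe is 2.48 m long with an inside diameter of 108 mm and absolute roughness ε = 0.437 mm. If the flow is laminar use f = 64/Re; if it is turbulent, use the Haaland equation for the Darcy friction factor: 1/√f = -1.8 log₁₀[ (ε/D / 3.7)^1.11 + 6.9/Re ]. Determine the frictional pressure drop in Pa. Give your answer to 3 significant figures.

A = πD²/4 = π(0.108)²/4 = 0.009161 m²; mean velocity V = ṁ/(ρA) = 23.4/(886 · 0.009161) = 2.883 m/s.
Reynolds number Re = ρVD/μ = 886 · 2.883 · 0.108 / 0.374 = 737.6.
Re < 2300 → laminar flow, so f = 64/Re = 64/737.6 = 0.08677 (the turbulent correlation is not needed).
Darcy-Weisbach: ΔP = f(L/D)(ρV²/2) = 0.08677·(2.48/0.108)·(886·2.883²/2) = 0.08677·22.96·3682 = 7336 Pa.

ΔP ≈ 7340 Pa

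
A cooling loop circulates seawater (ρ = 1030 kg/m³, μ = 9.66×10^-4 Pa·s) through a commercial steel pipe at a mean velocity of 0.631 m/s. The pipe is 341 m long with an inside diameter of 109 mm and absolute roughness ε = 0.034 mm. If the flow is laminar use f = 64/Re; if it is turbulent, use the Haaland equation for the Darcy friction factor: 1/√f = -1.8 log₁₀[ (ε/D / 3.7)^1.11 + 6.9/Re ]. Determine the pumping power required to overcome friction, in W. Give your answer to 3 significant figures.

Reynolds number Re = ρVD/μ = 1030 · 0.631 · 0.109 / 0.000966 = 7.334e+04.
Re > 4000 → turbulent. Relative roughness ε/D = 3.4e-05/0.109 = 0.000312. Haaland: 1/√f = -1.8 log₁₀[(0.000312/3.7)^1.11 + 6.9/7.334e+04] = -1.8 log₁₀[3e-05 + 9.41e-05] = 7.031, so f = 0.02023.
Darcy-Weisbach: ΔP = f(L/D)(ρV²/2) = 0.02023·(341/0.109)·(1030·0.631²/2) = 0.02023·3128·205.1 = 1.298e+04 Pa.
Q = V·A = 0.631·0.009331 = 0.005888 m³/s.
Pumping power P = QΔP = 0.005888·1.298e+04 = 76.41 W = 76.4 W.

P ≈ 76.4 W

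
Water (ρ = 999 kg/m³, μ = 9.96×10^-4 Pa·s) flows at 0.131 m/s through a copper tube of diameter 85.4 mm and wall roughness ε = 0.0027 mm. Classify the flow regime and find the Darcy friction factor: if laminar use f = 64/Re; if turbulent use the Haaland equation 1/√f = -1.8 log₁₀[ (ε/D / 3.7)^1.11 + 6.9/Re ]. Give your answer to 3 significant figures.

Re = ρVD/μ = 999·0.131·0.0854/0.000996 = 1.122e+04.
Re > 4000 → turbulent. ε/D = 2.7e-06/0.0854 = 3.16e-05; Haaland: 1/√f = -1.8 log₁₀[2.37e-06 + 0.000615] = 5.777, so f = 0.02996.

f ≈ 0.0300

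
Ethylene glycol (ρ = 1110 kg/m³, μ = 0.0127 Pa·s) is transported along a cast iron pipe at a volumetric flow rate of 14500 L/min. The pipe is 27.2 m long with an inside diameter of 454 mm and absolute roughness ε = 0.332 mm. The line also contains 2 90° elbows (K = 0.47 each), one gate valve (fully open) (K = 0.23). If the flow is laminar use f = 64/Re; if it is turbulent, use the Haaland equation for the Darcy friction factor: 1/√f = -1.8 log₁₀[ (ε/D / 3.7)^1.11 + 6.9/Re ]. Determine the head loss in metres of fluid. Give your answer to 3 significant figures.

h_f ≈ 0.285 m

Q = 14500 L/min = 14500/60000 = 0.2417 m³/s.
Cross-sectional area A = πD²/4 = π(0.454)²/4 = 0.1619 m²; mean velocity V = Q/A = 0.2417/0.1619 = 1.493 m/s.
Reynolds number Re = ρVD/μ = 1110 · 1.493 · 0.454 / 0.0127 = 5.924e+04.
Re > 4000 → turbulent. Relative roughness ε/D = 0.000332/0.454 = 0.000731. Haaland: 1/√f = -1.8 log₁₀[(0.000731/3.7)^1.11 + 6.9/5.924e+04] = -1.8 log₁₀[7.73e-05 + 0.000116] = 6.683, so f = 0.02239.
Total minor-loss coefficient ΣK = 2·0.47 + 1·0.23 = 1.17.
ΔP = [f·L/D + ΣK]·(ρV²/2) = [0.02239·27.2/0.454 + 1.17]·(1110·1.493²/2) = [1.342 + 1.17]·1237 = 3106 Pa.
Head loss h_f = ΔP/(ρg) = 3106/(1110·9.81) = 0.285 m.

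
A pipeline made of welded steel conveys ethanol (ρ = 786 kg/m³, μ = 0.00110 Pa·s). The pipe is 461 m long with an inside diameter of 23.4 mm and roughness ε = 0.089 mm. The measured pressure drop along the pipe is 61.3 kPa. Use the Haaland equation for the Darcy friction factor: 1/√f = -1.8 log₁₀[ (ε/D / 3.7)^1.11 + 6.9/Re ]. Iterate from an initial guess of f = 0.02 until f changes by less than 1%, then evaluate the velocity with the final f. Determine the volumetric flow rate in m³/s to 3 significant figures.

Q ≈ 1.97×10^-4 m³/s

Rearranging Darcy-Weisbach: V = √(2·ΔP·D/(f·L·ρ)). With ε/D = 8.9e-05/0.0234 = 0.0038, iterate starting from f = 0.02:
  f = 0.02 → V = √(2·6.13e+04·0.0234/(0.02·461·786)) = 0.6292 m/s; Re = ρVD/μ = 1.052e+04; f → 0.03562
  f = 0.03562 → V = 0.4715 m/s; Re = 7883; f → 0.03754
  f = 0.03754 → V = 0.4592 m/s; Re = 7678; f → 0.03774
Converged (Δf/f < 1%). With the final f = 0.03774: V = √(2·6.13e+04·0.0234/(0.03774·461·786)) = 0.458 m/s.
Q = V·A = 0.458·(π/4·0.0234²) = 0.000197 m³/s = 1.97×10^-4 m³/s.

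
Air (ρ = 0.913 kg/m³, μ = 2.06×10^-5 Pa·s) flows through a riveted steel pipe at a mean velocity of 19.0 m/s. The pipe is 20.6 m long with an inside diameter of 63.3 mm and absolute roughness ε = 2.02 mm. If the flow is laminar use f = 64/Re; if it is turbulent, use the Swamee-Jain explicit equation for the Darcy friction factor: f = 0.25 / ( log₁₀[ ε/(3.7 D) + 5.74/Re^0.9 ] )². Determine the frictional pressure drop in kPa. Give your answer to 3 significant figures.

Reynolds number Re = ρVD/μ = 0.913 · 19 · 0.0633 / 2.06e-05 = 5.33e+04.
Re > 4000 → turbulent. Relative roughness ε/D = 0.00202/0.0633 = 0.0319. Swamee-Jain: f = 0.25/(log₁₀[0.0319/3.7 + 5.74/5.33e+04^0.9])² = 0.25/(log₁₀[0.00862 + 0.00032])² = 0.25/(-2.048)² = 0.05958.
Darcy-Weisbach: ΔP = f(L/D)(ρV²/2) = 0.05958·(20.6/0.0633)·(0.913·19²/2) = 0.05958·325.4·164.8 = 3195 Pa.
ΔP = 3195 Pa = 3.20 kPa.

ΔP ≈ 3.20 kPa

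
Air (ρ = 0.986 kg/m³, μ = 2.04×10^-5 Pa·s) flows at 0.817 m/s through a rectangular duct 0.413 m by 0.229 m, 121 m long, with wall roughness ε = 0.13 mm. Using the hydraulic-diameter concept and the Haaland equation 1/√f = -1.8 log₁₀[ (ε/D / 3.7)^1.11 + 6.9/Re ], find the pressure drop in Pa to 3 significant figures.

Hydraulic diameter D_h = 4A/P = 4·(0.413·0.229)/(2·(0.413+0.229)) = 0.3783/1.284 = 0.2946 m.
Re = ρVD_h/μ = 0.986·0.817·0.2946/2.04e-05 = 1.163e+04.
ε/D_h = 0.00013/0.2946 = 0.000441; Haaland gives 1/√f = -1.8 log₁₀[4.41e-05+0.000593] = 5.752, so f = 0.03022.
ΔP = f(L/D_h)(ρV²/2) = 0.03022·121/0.2946·0.3291 = 4.084 Pa.

ΔP ≈ 4.08 Pa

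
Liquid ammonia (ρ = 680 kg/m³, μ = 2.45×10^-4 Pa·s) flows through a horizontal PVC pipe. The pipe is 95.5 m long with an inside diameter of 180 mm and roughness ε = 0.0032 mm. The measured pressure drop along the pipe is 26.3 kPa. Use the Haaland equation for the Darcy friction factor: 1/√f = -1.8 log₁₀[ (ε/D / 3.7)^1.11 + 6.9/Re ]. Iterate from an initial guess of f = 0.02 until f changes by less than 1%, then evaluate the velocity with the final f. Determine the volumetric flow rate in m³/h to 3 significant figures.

Q ≈ 334 m³/h

Rearranging Darcy-Weisbach: V = √(2·ΔP·D/(f·L·ρ)). With ε/D = 3.2e-06/0.18 = 1.78e-05, iterate starting from f = 0.02:
  f = 0.02 → V = √(2·2.63e+04·0.18/(0.02·95.5·680)) = 2.7 m/s; Re = ρVD/μ = 1.349e+06; f → 0.01143
  f = 0.01143 → V = 3.571 m/s; Re = 1.784e+06; f → 0.01102
  f = 0.01102 → V = 3.637 m/s; Re = 1.817e+06; f → 0.011
Converged (Δf/f < 1%). With the final f = 0.011: V = √(2·2.63e+04·0.18/(0.011·95.5·680)) = 3.641 m/s.
Q = V·A = 3.641·(π/4·0.18²) = 0.09264 m³/s = 334 m³/h.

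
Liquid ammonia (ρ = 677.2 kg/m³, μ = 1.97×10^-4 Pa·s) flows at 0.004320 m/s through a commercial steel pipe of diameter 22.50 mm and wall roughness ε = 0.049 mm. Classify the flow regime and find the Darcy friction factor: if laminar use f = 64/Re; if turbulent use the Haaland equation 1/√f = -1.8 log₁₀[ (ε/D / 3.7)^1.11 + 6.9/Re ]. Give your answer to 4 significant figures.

f ≈ 0.1915

Re = ρVD/μ = 677.2·0.00432·0.0225/0.000197 = 334.1.
Re < 2300 → laminar, so f = 64/Re = 0.1915 (roughness is irrelevant in laminar flow).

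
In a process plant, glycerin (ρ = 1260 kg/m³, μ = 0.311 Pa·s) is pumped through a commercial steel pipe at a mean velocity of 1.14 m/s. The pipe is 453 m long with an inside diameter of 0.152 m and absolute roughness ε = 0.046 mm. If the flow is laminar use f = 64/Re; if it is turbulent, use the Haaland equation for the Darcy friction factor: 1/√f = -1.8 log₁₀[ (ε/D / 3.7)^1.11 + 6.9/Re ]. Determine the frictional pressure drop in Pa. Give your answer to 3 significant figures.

ΔP ≈ 222000 Pa

Reynolds number Re = ρVD/μ = 1260 · 1.14 · 0.152 / 0.311 = 702.
Re < 2300 → laminar flow, so f = 64/Re = 64/702 = 0.09116 (the turbulent correlation is not needed).
Darcy-Weisbach: ΔP = f(L/D)(ρV²/2) = 0.09116·(453/0.152)·(1260·1.14²/2) = 0.09116·2980·818.7 = 2.224e+05 Pa.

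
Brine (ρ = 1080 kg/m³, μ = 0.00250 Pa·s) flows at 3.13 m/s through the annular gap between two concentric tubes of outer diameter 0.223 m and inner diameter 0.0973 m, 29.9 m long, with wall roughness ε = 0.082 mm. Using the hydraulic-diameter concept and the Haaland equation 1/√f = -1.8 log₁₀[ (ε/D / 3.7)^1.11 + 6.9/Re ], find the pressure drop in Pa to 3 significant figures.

ΔP ≈ 24700 Pa

Hydraulic diameter D_h = 4A/P = D_o - D_i = 0.223 - 0.0973 = 0.1257 m.
Re = ρVD_h/μ = 1080·3.13·0.1257/0.0025 = 1.7e+05.
ε/D_h = 8.2e-05/0.1257 = 0.000652; Haaland gives 1/√f = -1.8 log₁₀[6.81e-05+4.06e-05] = 7.135, so f = 0.01965.
ΔP = f(L/D_h)(ρV²/2) = 0.01965·29.9/0.1257·5290 = 2.472e+04 Pa.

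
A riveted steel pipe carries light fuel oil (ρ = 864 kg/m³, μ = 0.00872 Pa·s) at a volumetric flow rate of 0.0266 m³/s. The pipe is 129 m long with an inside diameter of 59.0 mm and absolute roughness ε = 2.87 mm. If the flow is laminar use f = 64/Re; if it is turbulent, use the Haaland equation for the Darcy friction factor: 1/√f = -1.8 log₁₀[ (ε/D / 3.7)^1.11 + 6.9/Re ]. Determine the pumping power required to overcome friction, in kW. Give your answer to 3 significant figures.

P ≈ 169 kW

Cross-sectional area A = πD²/4 = π(0.059)²/4 = 0.002734 m²; mean velocity V = Q/A = 0.0266/0.002734 = 9.729 m/s.
Reynolds number Re = ρVD/μ = 864 · 9.729 · 0.059 / 0.00872 = 5.688e+04.
Re > 4000 → turbulent. Relative roughness ε/D = 0.00287/0.059 = 0.0486. Haaland: 1/√f = -1.8 log₁₀[(0.0486/3.7)^1.11 + 6.9/5.688e+04] = -1.8 log₁₀[0.00816 + 0.000121] = 3.747, so f = 0.07122.
Darcy-Weisbach: ΔP = f(L/D)(ρV²/2) = 0.07122·(129/0.059)·(864·9.729²/2) = 0.07122·2186·4.089e+04 = 6.368e+06 Pa.
Pumping power P = QΔP = 0.0266·6.368e+06 = 169400 W = 169 kW.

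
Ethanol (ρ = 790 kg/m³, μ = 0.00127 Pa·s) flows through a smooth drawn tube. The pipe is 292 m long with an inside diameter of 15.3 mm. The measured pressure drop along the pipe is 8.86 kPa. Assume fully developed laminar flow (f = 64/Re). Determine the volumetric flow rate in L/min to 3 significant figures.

Q ≈ 1.93 L/min

For laminar flow, f = 64/Re with Re = ρVD/μ, so Darcy-Weisbach reduces to ΔP = 32μLV/D². Solving for V: V = ΔP·D²/(32μL) = 8860·(0.0153)²/(32·0.00127·292) = 0.1748 m/s.
Check: Re = ρVD/μ = 790·0.1748·0.0153/0.00127 = 1663 < 2300, so the laminar assumption holds.
Q = V·A = 0.1748·(π/4·0.0153²) = 3.213e-05 m³/s = 1.93 L/min.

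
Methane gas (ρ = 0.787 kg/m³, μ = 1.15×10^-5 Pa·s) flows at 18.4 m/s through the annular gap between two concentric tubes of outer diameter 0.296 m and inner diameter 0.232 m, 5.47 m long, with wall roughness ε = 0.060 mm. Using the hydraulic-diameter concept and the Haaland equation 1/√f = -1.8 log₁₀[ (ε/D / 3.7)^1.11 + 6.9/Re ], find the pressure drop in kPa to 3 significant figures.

Hydraulic diameter D_h = 4A/P = D_o - D_i = 0.296 - 0.232 = 0.064 m.
Re = ρVD_h/μ = 0.787·18.4·0.064/1.15e-05 = 8.059e+04.
ε/D_h = 6e-05/0.064 = 0.000938; Haaland gives 1/√f = -1.8 log₁₀[0.000102+8.56e-05] = 6.709, so f = 0.02222.
ΔP = f(L/D_h)(ρV²/2) = 0.02222·5.47/0.064·133.2 = 253 Pa.
ΔP = 0.253 kPa.

ΔP ≈ 0.253 kPa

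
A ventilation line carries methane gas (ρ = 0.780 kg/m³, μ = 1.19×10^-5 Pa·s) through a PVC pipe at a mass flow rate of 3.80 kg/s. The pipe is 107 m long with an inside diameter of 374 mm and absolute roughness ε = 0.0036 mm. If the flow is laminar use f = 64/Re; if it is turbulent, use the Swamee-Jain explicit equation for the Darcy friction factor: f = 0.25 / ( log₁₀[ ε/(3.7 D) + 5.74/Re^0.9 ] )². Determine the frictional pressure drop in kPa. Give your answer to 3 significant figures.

A = πD²/4 = π(0.374)²/4 = 0.1099 m²; mean velocity V = ṁ/(ρA) = 3.8/(0.78 · 0.1099) = 44.35 m/s.
Reynolds number Re = ρVD/μ = 0.78 · 44.35 · 0.374 / 1.19e-05 = 1.087e+06.
Re > 4000 → turbulent. Relative roughness ε/D = 3.6e-06/0.374 = 9.63e-06. Swamee-Jain: f = 0.25/(log₁₀[9.63e-06/3.7 + 5.74/1.087e+06^0.9])² = 0.25/(log₁₀[2.6e-06 + 2.12e-05])² = 0.25/(-4.623)² = 0.0117.
Darcy-Weisbach: ΔP = f(L/D)(ρV²/2) = 0.0117·(107/0.374)·(0.78·44.35²/2) = 0.0117·286.1·767 = 2566 Pa.
ΔP = 2566 Pa = 2.57 kPa.

ΔP ≈ 2.57 kPa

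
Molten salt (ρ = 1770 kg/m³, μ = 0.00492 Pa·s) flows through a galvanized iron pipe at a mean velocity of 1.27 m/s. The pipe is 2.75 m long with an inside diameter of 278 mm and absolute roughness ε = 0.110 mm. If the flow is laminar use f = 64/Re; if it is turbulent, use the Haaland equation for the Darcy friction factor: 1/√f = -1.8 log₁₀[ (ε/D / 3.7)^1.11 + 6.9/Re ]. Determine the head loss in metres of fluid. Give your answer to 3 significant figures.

h_f ≈ 0.0155 m

Reynolds number Re = ρVD/μ = 1770 · 1.27 · 0.278 / 0.00492 = 1.27e+05.
Re > 4000 → turbulent. Relative roughness ε/D = 0.00011/0.278 = 0.000396. Haaland: 1/√f = -1.8 log₁₀[(0.000396/3.7)^1.11 + 6.9/1.27e+05] = -1.8 log₁₀[3.91e-05 + 5.43e-05] = 7.253, so f = 0.01901.
Darcy-Weisbach: ΔP = f(L/D)(ρV²/2) = 0.01901·(2.75/0.278)·(1770·1.27²/2) = 0.01901·9.892·1427 = 268.4 Pa.
Head loss h_f = ΔP/(ρg) = 268.4/(1770·9.81) = 0.0155 m.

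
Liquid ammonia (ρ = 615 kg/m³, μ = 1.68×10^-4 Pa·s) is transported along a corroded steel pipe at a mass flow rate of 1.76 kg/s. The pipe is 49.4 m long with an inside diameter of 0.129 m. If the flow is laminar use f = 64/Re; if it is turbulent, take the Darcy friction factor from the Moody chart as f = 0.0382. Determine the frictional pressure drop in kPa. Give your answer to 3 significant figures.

A = πD²/4 = π(0.129)²/4 = 0.01307 m²; mean velocity V = ṁ/(ρA) = 1.76/(615 · 0.01307) = 0.219 m/s.
Reynolds number Re = ρVD/μ = 615 · 0.219 · 0.129 / 0.000168 = 1.034e+05.
Re > 4000 → turbulent; use the Moody-chart value f = 0.0382.
Darcy-Weisbach: ΔP = f(L/D)(ρV²/2) = 0.0382·(49.4/0.129)·(615·0.219²/2) = 0.0382·382.9·14.74 = 215.7 Pa.
ΔP = 215.7 Pa = 0.216 kPa.

ΔP ≈ 0.216 kPa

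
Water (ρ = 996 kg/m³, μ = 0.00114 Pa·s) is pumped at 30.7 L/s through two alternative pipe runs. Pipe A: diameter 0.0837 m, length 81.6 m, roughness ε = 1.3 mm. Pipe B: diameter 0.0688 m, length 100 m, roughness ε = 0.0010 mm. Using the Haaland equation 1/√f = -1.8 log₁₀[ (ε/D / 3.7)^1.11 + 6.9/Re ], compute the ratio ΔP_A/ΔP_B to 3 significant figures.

Pipe A: V = Q/A = 0.0307/0.005502 = 5.58 m/s; Re = 4.08e+05; ε/D = 0.0155; Haaland → f = 0.04444; ΔP_A = f(L/D)(ρV²/2) = 6.717e+05 Pa.
Pipe B: V = Q/A = 0.0307/0.003718 = 8.258 m/s; Re = 4.964e+05; ε/D = 1.45e-05; Haaland → f = 0.01325; ΔP_B = f(L/D)(ρV²/2) = 6.539e+05 Pa.
ΔP_A/ΔP_B = 6.717e+05/6.539e+05 = 1.03.

ΔP_A/ΔP_B ≈ 1.03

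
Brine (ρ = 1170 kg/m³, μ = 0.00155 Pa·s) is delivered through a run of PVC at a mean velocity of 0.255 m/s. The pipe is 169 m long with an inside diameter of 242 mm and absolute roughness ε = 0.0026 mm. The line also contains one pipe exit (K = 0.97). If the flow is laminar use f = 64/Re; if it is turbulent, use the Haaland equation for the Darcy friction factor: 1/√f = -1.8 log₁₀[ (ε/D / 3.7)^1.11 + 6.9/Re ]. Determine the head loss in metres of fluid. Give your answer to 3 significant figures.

h_f ≈ 0.0520 m

Reynolds number Re = ρVD/μ = 1170 · 0.255 · 0.242 / 0.00155 = 4.658e+04.
Re > 4000 → turbulent. Relative roughness ε/D = 2.6e-06/0.242 = 1.07e-05. Haaland: 1/√f = -1.8 log₁₀[(1.07e-05/3.7)^1.11 + 6.9/4.658e+04] = -1.8 log₁₀[7.14e-07 + 0.000148] = 6.889, so f = 0.02107.
Total minor-loss coefficient ΣK = 1·0.97 = 0.97.
ΔP = [f·L/D + ΣK]·(ρV²/2) = [0.02107·169/0.242 + 0.97]·(1170·0.255²/2) = [14.71 + 0.97]·38.04 = 596.6 Pa.
Head loss h_f = ΔP/(ρg) = 596.6/(1170·9.81) = 0.0520 m.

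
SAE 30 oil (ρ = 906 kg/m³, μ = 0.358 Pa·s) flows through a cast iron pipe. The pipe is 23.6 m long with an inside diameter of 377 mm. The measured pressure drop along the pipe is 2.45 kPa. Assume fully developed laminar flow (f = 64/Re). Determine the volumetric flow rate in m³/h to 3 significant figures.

For laminar flow, f = 64/Re with Re = ρVD/μ, so Darcy-Weisbach reduces to ΔP = 32μLV/D². Solving for V: V = ΔP·D²/(32μL) = 2450·(0.377)²/(32·0.358·23.6) = 1.288 m/s.
Check: Re = ρVD/μ = 906·1.288·0.377/0.358 = 1229 < 2300, so the laminar assumption holds.
Q = V·A = 1.288·(π/4·0.377²) = 0.1438 m³/s = 518 m³/h.

Q ≈ 518 m³/h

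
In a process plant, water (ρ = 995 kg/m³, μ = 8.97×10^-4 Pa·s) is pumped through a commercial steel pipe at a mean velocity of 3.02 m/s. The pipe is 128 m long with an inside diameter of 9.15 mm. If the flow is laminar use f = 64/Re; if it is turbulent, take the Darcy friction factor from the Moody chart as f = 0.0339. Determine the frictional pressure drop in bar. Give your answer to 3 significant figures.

ΔP ≈ 21.5 bar

Reynolds number Re = ρVD/μ = 995 · 3.02 · 0.00915 / 0.000897 = 3.065e+04.
Re > 4000 → turbulent; use the Moody-chart value f = 0.0339.
Darcy-Weisbach: ΔP = f(L/D)(ρV²/2) = 0.0339·(128/0.00915)·(995·3.02²/2) = 0.0339·1.399e+04·4537 = 2.152e+06 Pa.
ΔP = 2.152e+06 Pa = 21.5 bar.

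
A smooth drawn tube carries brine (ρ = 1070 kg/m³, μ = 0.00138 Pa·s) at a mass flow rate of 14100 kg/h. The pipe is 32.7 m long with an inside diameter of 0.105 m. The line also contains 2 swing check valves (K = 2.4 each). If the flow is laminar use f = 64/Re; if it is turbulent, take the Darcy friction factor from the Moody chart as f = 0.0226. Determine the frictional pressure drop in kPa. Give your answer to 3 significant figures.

ΔP ≈ 1.13 kPa

ṁ = 14100 kg/h = 14100/3600 = 3.917 kg/s.
A = πD²/4 = π(0.105)²/4 = 0.008659 m²; mean velocity V = ṁ/(ρA) = 3.917/(1070 · 0.008659) = 0.4227 m/s.
Reynolds number Re = ρVD/μ = 1070 · 0.4227 · 0.105 / 0.00138 = 3.442e+04.
Re > 4000 → turbulent; use the Moody-chart value f = 0.0226.
Total minor-loss coefficient ΣK = 2·2.4 = 4.8.
ΔP = [f·L/D + ΣK]·(ρV²/2) = [0.0226·32.7/0.105 + 4.8]·(1070·0.4227²/2) = [7.038 + 4.8]·95.61 = 1132 Pa.
ΔP = 1132 Pa = 1.13 kPa.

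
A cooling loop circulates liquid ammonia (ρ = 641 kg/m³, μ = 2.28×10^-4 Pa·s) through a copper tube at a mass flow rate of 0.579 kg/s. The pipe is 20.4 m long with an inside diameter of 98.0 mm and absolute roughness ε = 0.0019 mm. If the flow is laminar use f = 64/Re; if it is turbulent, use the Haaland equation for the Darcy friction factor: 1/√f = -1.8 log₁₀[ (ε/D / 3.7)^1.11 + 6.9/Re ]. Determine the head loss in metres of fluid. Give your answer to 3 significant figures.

h_f ≈ 0.00347 m

A = πD²/4 = π(0.098)²/4 = 0.007543 m²; mean velocity V = ṁ/(ρA) = 0.579/(641 · 0.007543) = 0.1198 m/s.
Reynolds number Re = ρVD/μ = 641 · 0.1198 · 0.098 / 0.000228 = 3.299e+04.
Re > 4000 → turbulent. Relative roughness ε/D = 1.9e-06/0.098 = 1.94e-05. Haaland: 1/√f = -1.8 log₁₀[(1.94e-05/3.7)^1.11 + 6.9/3.299e+04] = -1.8 log₁₀[1.38e-06 + 0.000209] = 6.618, so f = 0.02283.
Darcy-Weisbach: ΔP = f(L/D)(ρV²/2) = 0.02283·(20.4/0.098)·(641·0.1198²/2) = 0.02283·208.2·4.596 = 21.84 Pa.
Head loss h_f = ΔP/(ρg) = 21.84/(641·9.81) = 0.00347 m.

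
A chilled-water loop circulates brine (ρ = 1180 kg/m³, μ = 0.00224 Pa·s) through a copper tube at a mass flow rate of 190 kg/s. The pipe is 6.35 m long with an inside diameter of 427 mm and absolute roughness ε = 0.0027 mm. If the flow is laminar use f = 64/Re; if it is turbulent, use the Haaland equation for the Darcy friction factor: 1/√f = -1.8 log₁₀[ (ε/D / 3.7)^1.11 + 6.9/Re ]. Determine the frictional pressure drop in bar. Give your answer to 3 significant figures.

A = πD²/4 = π(0.427)²/4 = 0.1432 m²; mean velocity V = ṁ/(ρA) = 190/(1180 · 0.1432) = 1.124 m/s.
Reynolds number Re = ρVD/μ = 1180 · 1.124 · 0.427 / 0.00224 = 2.529e+05.
Re > 4000 → turbulent. Relative roughness ε/D = 2.7e-06/0.427 = 6.32e-06. Haaland: 1/√f = -1.8 log₁₀[(6.32e-06/3.7)^1.11 + 6.9/2.529e+05] = -1.8 log₁₀[3.97e-07 + 2.73e-05] = 8.204, so f = 0.01486.
Darcy-Weisbach: ΔP = f(L/D)(ρV²/2) = 0.01486·(6.35/0.427)·(1180·1.124²/2) = 0.01486·14.87·745.9 = 164.8 Pa.
ΔP = 164.8 Pa = 0.00165 bar.

ΔP ≈ 0.00165 bar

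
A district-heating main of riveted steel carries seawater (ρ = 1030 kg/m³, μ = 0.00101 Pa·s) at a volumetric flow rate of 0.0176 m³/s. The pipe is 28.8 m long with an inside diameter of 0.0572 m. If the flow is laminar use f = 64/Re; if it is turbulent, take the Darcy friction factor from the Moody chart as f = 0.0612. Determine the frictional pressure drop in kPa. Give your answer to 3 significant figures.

ΔP ≈ 744 kPa

Cross-sectional area A = πD²/4 = π(0.0572)²/4 = 0.00257 m²; mean velocity V = Q/A = 0.0176/0.00257 = 6.849 m/s.
Reynolds number Re = ρVD/μ = 1030 · 6.849 · 0.0572 / 0.00101 = 3.995e+05.
Re > 4000 → turbulent; use the Moody-chart value f = 0.0612.
Darcy-Weisbach: ΔP = f(L/D)(ρV²/2) = 0.0612·(28.8/0.0572)·(1030·6.849²/2) = 0.0612·503.5·2.416e+04 = 7.444e+05 Pa.
ΔP = 7.444e+05 Pa = 744 kPa.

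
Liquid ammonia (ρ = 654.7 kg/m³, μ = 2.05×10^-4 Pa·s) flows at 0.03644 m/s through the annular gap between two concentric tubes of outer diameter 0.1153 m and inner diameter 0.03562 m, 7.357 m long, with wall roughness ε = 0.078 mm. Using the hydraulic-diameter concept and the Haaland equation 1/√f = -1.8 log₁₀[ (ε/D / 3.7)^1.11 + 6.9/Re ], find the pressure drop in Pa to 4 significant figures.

ΔP ≈ 1.314 Pa

Hydraulic diameter D_h = 4A/P = D_o - D_i = 0.1153 - 0.03562 = 0.07968 m.
Re = ρVD_h/μ = 654.7·0.03644·0.07968/0.000205 = 9273.
ε/D_h = 7.8e-05/0.07968 = 0.000979; Haaland gives 1/√f = -1.8 log₁₀[0.000107+0.000744] = 5.526, so f = 0.03275.
ΔP = f(L/D_h)(ρV²/2) = 0.03275·7.357/0.07968·0.4347 = 1.314 Pa.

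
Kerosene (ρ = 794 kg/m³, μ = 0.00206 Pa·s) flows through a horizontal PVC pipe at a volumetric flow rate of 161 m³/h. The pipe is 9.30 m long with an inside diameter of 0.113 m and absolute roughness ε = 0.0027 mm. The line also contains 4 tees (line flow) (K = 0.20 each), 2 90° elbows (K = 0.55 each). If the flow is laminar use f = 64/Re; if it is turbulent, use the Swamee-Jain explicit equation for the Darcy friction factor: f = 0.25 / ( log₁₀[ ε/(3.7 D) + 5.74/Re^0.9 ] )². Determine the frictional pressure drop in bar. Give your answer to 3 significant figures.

ΔP ≈ 0.253 bar

Q = 161 m³/h = 161/3600 = 0.04472 m³/s.
Cross-sectional area A = πD²/4 = π(0.113)²/4 = 0.01003 m²; mean velocity V = Q/A = 0.04472/0.01003 = 4.459 m/s.
Reynolds number Re = ρVD/μ = 794 · 4.459 · 0.113 / 0.00206 = 1.942e+05.
Re > 4000 → turbulent. Relative roughness ε/D = 2.7e-06/0.113 = 2.39e-05. Swamee-Jain: f = 0.25/(log₁₀[2.39e-05/3.7 + 5.74/1.942e+05^0.9])² = 0.25/(log₁₀[6.46e-06 + 9.99e-05])² = 0.25/(-3.973)² = 0.01584.
Total minor-loss coefficient ΣK = 4·0.2 + 2·0.55 = 1.9.
ΔP = [f·L/D + ΣK]·(ρV²/2) = [0.01584·9.3/0.113 + 1.9]·(794·4.459²/2) = [1.303 + 1.9]·7895 = 2.529e+04 Pa.
ΔP = 2.529e+04 Pa = 0.253 bar.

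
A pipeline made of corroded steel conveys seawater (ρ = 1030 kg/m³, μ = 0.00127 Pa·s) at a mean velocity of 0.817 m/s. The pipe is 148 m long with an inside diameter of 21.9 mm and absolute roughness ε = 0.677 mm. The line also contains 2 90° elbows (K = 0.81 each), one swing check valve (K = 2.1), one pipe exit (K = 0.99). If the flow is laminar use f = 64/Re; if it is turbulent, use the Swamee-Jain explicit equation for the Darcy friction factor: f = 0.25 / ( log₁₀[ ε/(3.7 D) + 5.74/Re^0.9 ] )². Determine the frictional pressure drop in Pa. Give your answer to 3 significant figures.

Reynolds number Re = ρVD/μ = 1030 · 0.817 · 0.0219 / 0.00127 = 1.451e+04.
Re > 4000 → turbulent. Relative roughness ε/D = 0.000677/0.0219 = 0.0309. Swamee-Jain: f = 0.25/(log₁₀[0.0309/3.7 + 5.74/1.451e+04^0.9])² = 0.25/(log₁₀[0.00835 + 0.00103])² = 0.25/(-2.028)² = 0.06082.
Total minor-loss coefficient ΣK = 2·0.81 + 1·2.1 + 1·0.99 = 4.71.
ΔP = [f·L/D + ΣK]·(ρV²/2) = [0.06082·148/0.0219 + 4.71]·(1030·0.817²/2) = [411 + 4.71]·343.8 = 1.429e+05 Pa.

ΔP ≈ 143000 Pa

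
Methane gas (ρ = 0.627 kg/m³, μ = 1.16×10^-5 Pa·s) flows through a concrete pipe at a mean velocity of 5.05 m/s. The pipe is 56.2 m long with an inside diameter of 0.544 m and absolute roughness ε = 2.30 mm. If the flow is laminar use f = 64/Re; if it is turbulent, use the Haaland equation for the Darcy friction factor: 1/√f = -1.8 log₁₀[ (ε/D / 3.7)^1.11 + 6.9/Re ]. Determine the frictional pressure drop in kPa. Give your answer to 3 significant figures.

Reynolds number Re = ρVD/μ = 0.627 · 5.05 · 0.544 / 1.16e-05 = 1.485e+05.
Re > 4000 → turbulent. Relative roughness ε/D = 0.0023/0.544 = 0.00423. Haaland: 1/√f = -1.8 log₁₀[(0.00423/3.7)^1.11 + 6.9/1.485e+05] = -1.8 log₁₀[0.000542 + 4.65e-05] = 5.814, so f = 0.02958.
Darcy-Weisbach: ΔP = f(L/D)(ρV²/2) = 0.02958·(56.2/0.544)·(0.627·5.05²/2) = 0.02958·103.3·7.995 = 24.43 Pa.
ΔP = 24.43 Pa = 0.0244 kPa.

ΔP ≈ 0.0244 kPa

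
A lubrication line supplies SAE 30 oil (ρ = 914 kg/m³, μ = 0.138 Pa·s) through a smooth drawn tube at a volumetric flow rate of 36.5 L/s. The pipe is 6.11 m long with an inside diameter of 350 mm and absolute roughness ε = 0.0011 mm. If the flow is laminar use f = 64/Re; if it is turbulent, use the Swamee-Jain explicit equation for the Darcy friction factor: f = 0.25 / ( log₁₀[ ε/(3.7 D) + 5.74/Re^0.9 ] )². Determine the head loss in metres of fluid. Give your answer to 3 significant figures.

Q = 36.5 L/s = 36.5/1000 = 0.0365 m³/s.
Cross-sectional area A = πD²/4 = π(0.35)²/4 = 0.09621 m²; mean velocity V = Q/A = 0.0365/0.09621 = 0.3794 m/s.
Reynolds number Re = ρVD/μ = 914 · 0.3794 · 0.35 / 0.138 = 879.4.
Re < 2300 → laminar flow, so f = 64/Re = 64/879.4 = 0.07277 (the turbulent correlation is not needed).
Darcy-Weisbach: ΔP = f(L/D)(ρV²/2) = 0.07277·(6.11/0.35)·(914·0.3794²/2) = 0.07277·17.46·65.77 = 83.56 Pa.
Head loss h_f = ΔP/(ρg) = 83.56/(914·9.81) = 0.00932 m.

h_f ≈ 0.00932 m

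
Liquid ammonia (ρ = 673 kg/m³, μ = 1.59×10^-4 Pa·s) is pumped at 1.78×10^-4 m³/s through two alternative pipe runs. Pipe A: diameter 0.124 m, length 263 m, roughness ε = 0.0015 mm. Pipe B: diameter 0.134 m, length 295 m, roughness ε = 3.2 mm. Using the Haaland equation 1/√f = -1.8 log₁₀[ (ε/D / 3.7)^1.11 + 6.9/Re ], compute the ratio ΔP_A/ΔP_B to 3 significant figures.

ΔP_A/ΔP_B ≈ 0.768

Pipe A: V = Q/A = 0.000178/0.01208 = 0.01474 m/s; Re = 7736; ε/D = 1.21e-05; Haaland → f = 0.03319; ΔP_A = f(L/D)(ρV²/2) = 5.147 Pa.
Pipe B: V = Q/A = 0.000178/0.0141 = 0.01262 m/s; Re = 7159; ε/D = 0.0239; Haaland → f = 0.05682; ΔP_B = f(L/D)(ρV²/2) = 6.706 Pa.
ΔP_A/ΔP_B = 5.147/6.706 = 0.768.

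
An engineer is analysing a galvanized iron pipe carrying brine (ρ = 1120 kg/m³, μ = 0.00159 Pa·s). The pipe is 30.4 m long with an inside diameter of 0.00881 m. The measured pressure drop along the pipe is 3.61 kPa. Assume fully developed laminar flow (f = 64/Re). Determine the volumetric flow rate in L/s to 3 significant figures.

For laminar flow, f = 64/Re with Re = ρVD/μ, so Darcy-Weisbach reduces to ΔP = 32μLV/D². Solving for V: V = ΔP·D²/(32μL) = 3610·(0.00881)²/(32·0.00159·30.4) = 0.1811 m/s.
Check: Re = ρVD/μ = 1120·0.1811·0.00881/0.00159 = 1124 < 2300, so the laminar assumption holds.
Q = V·A = 0.1811·(π/4·0.00881²) = 1.104e-05 m³/s = 0.0110 L/s.

Q ≈ 0.0110 L/s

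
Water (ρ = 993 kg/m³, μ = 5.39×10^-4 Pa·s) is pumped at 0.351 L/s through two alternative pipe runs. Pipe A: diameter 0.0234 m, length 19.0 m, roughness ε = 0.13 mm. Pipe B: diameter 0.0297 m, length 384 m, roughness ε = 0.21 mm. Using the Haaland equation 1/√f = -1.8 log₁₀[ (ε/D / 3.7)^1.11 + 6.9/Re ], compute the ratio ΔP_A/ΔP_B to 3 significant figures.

Pipe A: V = Q/A = 0.000351/0.0004301 = 0.8162 m/s; Re = 3.519e+04; ε/D = 0.00556; Haaland → f = 0.03359; ΔP_A = f(L/D)(ρV²/2) = 9021 Pa.
Pipe B: V = Q/A = 0.000351/0.0006928 = 0.5066 m/s; Re = 2.772e+04; ε/D = 0.00707; Haaland → f = 0.03626; ΔP_B = f(L/D)(ρV²/2) = 5.974e+04 Pa.
ΔP_A/ΔP_B = 9021/5.974e+04 = 0.151.

ΔP_A/ΔP_B ≈ 0.151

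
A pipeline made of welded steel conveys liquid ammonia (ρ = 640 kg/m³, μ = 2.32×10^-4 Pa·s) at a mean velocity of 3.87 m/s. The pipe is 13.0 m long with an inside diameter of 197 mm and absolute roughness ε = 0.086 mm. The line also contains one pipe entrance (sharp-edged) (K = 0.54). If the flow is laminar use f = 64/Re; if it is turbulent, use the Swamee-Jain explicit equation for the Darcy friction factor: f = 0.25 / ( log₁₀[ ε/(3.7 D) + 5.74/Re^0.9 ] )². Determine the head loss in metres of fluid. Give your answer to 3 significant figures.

h_f ≈ 1.25 m

Reynolds number Re = ρVD/μ = 640 · 3.87 · 0.197 / 0.000232 = 2.103e+06.
Re > 4000 → turbulent. Relative roughness ε/D = 8.6e-05/0.197 = 0.000437. Swamee-Jain: f = 0.25/(log₁₀[0.000437/3.7 + 5.74/2.103e+06^0.9])² = 0.25/(log₁₀[0.000118 + 1.17e-05])² = 0.25/(-3.887)² = 0.01655.
Total minor-loss coefficient ΣK = 1·0.54 = 0.54.
ΔP = [f·L/D + ΣK]·(ρV²/2) = [0.01655·13/0.197 + 0.54]·(640·3.87²/2) = [1.092 + 0.54]·4793 = 7821 Pa.
Head loss h_f = ΔP/(ρg) = 7821/(640·9.81) = 1.25 m.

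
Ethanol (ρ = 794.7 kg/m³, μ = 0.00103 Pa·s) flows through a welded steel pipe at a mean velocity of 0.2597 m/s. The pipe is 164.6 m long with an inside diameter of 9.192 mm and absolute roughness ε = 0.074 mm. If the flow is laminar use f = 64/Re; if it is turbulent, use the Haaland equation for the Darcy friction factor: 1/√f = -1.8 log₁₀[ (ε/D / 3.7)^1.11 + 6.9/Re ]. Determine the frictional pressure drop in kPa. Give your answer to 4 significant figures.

ΔP ≈ 16.68 kPa

Reynolds number Re = ρVD/μ = 794.7 · 0.2597 · 0.009192 / 0.00103 = 1842.
Re < 2300 → laminar flow, so f = 64/Re = 64/1842 = 0.03475 (the turbulent correlation is not needed).
Darcy-Weisbach: ΔP = f(L/D)(ρV²/2) = 0.03475·(164.6/0.009192)·(794.7·0.2597²/2) = 0.03475·1.791e+04·26.8 = 1.668e+04 Pa.
ΔP = 1.668e+04 Pa = 16.68 kPa.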